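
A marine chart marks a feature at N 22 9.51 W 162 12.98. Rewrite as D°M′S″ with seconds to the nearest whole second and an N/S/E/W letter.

22°09′31″ N, 162°12′59″ W

φ: fractional minutes 0.51000 × 60 = 30.60″
Longitude: fractional minutes 0.98000 × 60 = 58.80″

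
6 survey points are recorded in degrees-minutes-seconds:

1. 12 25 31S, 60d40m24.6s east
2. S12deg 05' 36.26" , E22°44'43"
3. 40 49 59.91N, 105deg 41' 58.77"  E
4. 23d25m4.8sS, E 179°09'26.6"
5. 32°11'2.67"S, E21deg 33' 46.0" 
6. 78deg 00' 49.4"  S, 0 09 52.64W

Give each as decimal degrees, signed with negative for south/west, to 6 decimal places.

1. -12.425278, 60.673500
2. -12.093406, 22.745278
3. 40.833308, 105.699658
4. -23.418000, 179.157389
5. -32.184075, 21.562778
6. -78.013722, -0.164622

Point 1:
  Latitude: 25′ + 31″ = 25.51667′; 12 + 25.51667/60 = 12.4252778
  S ⇒ negate
  Longitude: 60° + 40/60 + 24.6/3600 = 60 + 0.666667 + 0.006833 = 60.6735000
  E → positive
Point 2:
  Lat: 12 + 5/60 + 36.26/3600 = 12.0934056
  S ⇒ negate
  Lon: 44′ + 43″ = 44.71667′; 22 + 44.71667/60 = 22.7452778
  E → positive
Point 3:
  Lat: 40 + 49/60 + 59.91/3600 = 40.8333083
  N → positive
  Lon: 105° + 41/60 + 58.77/3600 = 105 + 0.683333 + 0.016325 = 105.6996583
  E → positive
Point 4:
  Lat: 23° + 25/60 + 4.8/3600 = 23 + 0.416667 + 0.001333 = 23.4180000
  hemisphere S, so the sign is −
  Longitude: 179° + 9/60 + 26.6/3600 = 179 + 0.150000 + 0.007389 = 179.1573889
  E ⇒ keep positive
Point 5:
  Lat: 11′ + 2.67″ = 11.04450′; 32 + 11.04450/60 = 32.1840750
  S ⇒ negate
  Longitude: 21 + 33/60 + 46/3600 = 21.5627778
  E → positive
Point 6:
  φ: 0′ + 49.4″ = 0.82333′; 78 + 0.82333/60 = 78.0137222
  S → negative
  Lon: 9′ + 52.64″ = 9.87733′; 0 + 9.87733/60 = 0.1646222
  W ⇒ negate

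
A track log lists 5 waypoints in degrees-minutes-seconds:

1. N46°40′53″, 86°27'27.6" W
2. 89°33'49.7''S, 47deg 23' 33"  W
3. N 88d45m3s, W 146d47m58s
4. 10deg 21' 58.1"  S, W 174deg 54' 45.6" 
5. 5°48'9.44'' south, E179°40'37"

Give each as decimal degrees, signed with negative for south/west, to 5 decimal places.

1. 46.68139, -86.45767
2. -89.56381, -47.39250
3. 88.75083, -146.79944
4. -10.36614, -174.91267
5. -5.80262, 179.67694

Point 1:
  Lat: 46° + 40/60 + 53/3600 = 46 + 0.666667 + 0.014722 = 46.681389
  N ⇒ keep positive
  λ: 86 + 27/60 + 27.6/3600 = 86.457667
  hemisphere W, so the sign is −
Point 2:
  Lat: 89° + 33/60 + 49.7/3600 = 89 + 0.550000 + 0.013806 = 89.563806
  hemisphere S, so the sign is −
  Lon: 47 + 23/60 + 33/3600 = 47.392500
  W ⇒ negate
Point 3:
  φ: 88° + 45/60 + 3/3600 = 88 + 0.750000 + 0.000833 = 88.750833
  N → positive
  Longitude: 146 + 47/60 + 58/3600 = 146.799444
  W ⇒ negate
Point 4:
  φ: 10 + 21/60 + 58.1/3600 = 10.366139
  S → negative
  Lon: 174° + 54/60 + 45.6/3600 = 174 + 0.900000 + 0.012667 = 174.912667
  W → negative
Point 5:
  φ: 5 + 48/60 + 9.44/3600 = 5.802622
  hemisphere S, so the sign is −
  Lon: 179 + 40/60 + 37/3600 = 179.676944
  E → positive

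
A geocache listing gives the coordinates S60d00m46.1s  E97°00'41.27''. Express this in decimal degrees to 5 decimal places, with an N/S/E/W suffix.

Latitude: 0′ + 46.1″ = 0.76833′; 60 + 0.76833/60 = 60.012806
Longitude: 97 + 0/60 + 41.27/3600 = 97.011464

60.01281° S, 97.01146° E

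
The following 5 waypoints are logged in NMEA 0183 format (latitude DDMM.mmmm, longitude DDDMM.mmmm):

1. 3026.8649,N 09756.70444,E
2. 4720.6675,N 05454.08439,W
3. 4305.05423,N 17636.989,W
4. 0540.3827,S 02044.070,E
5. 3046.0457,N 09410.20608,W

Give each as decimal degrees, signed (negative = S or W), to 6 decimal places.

Point 1:
  Lat: degrees = first 2 digits = 30, minutes = 26.8649; 30 + 26.8649/60 = 30.4477483
  N ⇒ keep positive
  λ: split at 3 digits → 097° and 56.70444′; 97 + 56.70444/60 = 97.9450740
  E ⇒ keep positive
Point 2:
  Lat: split at 2 digits → 47° and 20.6675′; 47 + 20.6675/60 = 47.3444583
  N → positive
  λ: split at 3 digits → 054° and 54.08439′; 54 + 54.08439/60 = 54.9014065
  W ⇒ negate
Point 3:
  Latitude: split at 2 digits → 43° and 5.05423′; 43 + 5.05423/60 = 43.0842372
  N → positive
  Lon: split at 3 digits → 176° and 36.989′; 176 + 36.989/60 = 176.6164833
  hemisphere W, so the sign is −
Point 4:
  φ: split at 2 digits → 05° and 40.3827′; 5 + 40.3827/60 = 5.6730450
  hemisphere S, so the sign is −
  Lon: degrees = first 3 digits = 20, minutes = 44.07; 20 + 44.07/60 = 20.7345000
  E ⇒ keep positive
Point 5:
  Latitude: split at 2 digits → 30° and 46.0457′; 30 + 46.0457/60 = 30.7674283
  N → positive
  Longitude: split at 3 digits → 094° and 10.20608′; 94 + 10.20608/60 = 94.1701013
  W ⇒ negate

1. 30.447748, 97.945074
2. 47.344458, -54.901407
3. 43.084237, -176.616483
4. -5.673045, 20.734500
5. 30.767428, -94.170101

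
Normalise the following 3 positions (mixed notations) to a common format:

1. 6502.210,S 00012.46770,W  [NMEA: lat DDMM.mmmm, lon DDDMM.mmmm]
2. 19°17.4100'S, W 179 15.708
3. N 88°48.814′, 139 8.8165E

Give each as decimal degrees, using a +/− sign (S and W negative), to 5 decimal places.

Point 1:
  φ: split at 2 digits → 65° and 2.21′; 65 + 2.21/60 = 65.036833
  S ⇒ negate
  λ: degrees = first 3 digits = 0, minutes = 12.4677; 0 + 12.4677/60 = 0.207795
  W ⇒ negate
Point 2:
  Lat: 19 + 17.41/60 = 19.290167
  S ⇒ negate
  Lon: 179 + 15.708/60 = 179.261800
  hemisphere W, so the sign is −
Point 3:
  Latitude: 88 + 48.814/60 = 88.813567
  N ⇒ keep positive
  Longitude: 139 + 8.8165/60 = 139.146942
  E ⇒ keep positive

1. -65.03683, -0.20780
2. -19.29017, -179.26180
3. 88.81357, 139.14694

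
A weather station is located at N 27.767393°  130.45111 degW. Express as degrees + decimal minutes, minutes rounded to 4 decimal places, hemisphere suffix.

27° 46.0436′ N, 130° 27.0666′ W

Latitude: fractional part 0.767393 → 46.043580 minutes
Longitude: fractional part 0.451110 → 27.066600 minutes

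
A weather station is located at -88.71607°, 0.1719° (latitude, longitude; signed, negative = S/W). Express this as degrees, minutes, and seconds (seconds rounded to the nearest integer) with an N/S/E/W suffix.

88°42′58″ S, 0°10′19″ E

Latitude is negative → S; |value| = 88.716070
φ: 0.716070° → 42.96420′; 0.96420 × 60 = 57.85″
Longitude: whole degrees 0; 10.31400′ → 10′ and 18.84″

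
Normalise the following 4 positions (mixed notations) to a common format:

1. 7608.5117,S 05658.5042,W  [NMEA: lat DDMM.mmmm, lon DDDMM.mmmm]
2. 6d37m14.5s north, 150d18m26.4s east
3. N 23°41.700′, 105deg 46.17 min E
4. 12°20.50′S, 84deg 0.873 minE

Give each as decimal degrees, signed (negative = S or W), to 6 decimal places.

Point 1:
  Latitude: split at 2 digits → 76° and 8.5117′; 76 + 8.5117/60 = 76.1418617
  hemisphere S, so the sign is −
  λ: degrees = first 3 digits = 56, minutes = 58.5042; 56 + 58.5042/60 = 56.9750700
  W ⇒ negate
Point 2:
  Lat: 6° + 37/60 + 14.5/3600 = 6 + 0.616667 + 0.004028 = 6.6206944
  N → positive
  Lon: 18′ + 26.4″ = 18.44000′; 150 + 18.44000/60 = 150.3073333
  E → positive
Point 3:
  φ: 23 + 41.7/60 = 23.6950000
  N → positive
  λ: 105 + 46.17/60 = 105.7695000
  E ⇒ keep positive
Point 4:
  Lat: 20.5′ = 0.341667°; total 12.3416667
  S → negative
  Lon: 0.873′ = 0.014550°; total 84.0145500
  E → positive

1. -76.141862, -56.975070
2. 6.620694, 150.307333
3. 23.695000, 105.769500
4. -12.341667, 84.014550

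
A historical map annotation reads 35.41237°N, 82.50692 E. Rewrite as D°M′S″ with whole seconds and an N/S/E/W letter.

φ: 0.412370 × 60 = 24.74220′ → 24′, remainder × 60 = 44.53″
Longitude: 0.506920 × 60 = 30.41520′ → 30′, remainder × 60 = 24.91″

35°24′45″ N, 82°30′25″ E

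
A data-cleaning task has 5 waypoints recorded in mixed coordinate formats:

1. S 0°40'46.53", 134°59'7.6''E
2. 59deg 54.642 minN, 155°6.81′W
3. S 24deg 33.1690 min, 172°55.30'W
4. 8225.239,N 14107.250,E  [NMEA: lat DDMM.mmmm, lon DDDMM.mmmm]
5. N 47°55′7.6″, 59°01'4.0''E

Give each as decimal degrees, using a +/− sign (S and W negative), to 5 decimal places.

1. -0.67959, 134.98544
2. 59.91070, -155.11350
3. -24.55282, -172.92167
4. 82.42065, 141.12083
5. 47.91878, 59.01778

Point 1:
  φ: 0° + 40/60 + 46.53/3600 = 0 + 0.666667 + 0.012925 = 0.679592
  S ⇒ negate
  Lon: 59′ + 7.6″ = 59.12667′; 134 + 59.12667/60 = 134.985444
  E → positive
Point 2:
  Latitude: 54.642′ = 0.910700°; total 59.910700
  N ⇒ keep positive
  Longitude: 6.81′ = 0.113500°; total 155.113500
  hemisphere W, so the sign is −
Point 3:
  Latitude: 24 + 33.169/60 = 24.552817
  S ⇒ negate
  Longitude: 172 + 55.3/60 = 172.921667
  W ⇒ negate
Point 4:
  Latitude: split at 2 digits → 82° and 25.239′; 82 + 25.239/60 = 82.420650
  N ⇒ keep positive
  Longitude: degrees = first 3 digits = 141, minutes = 7.25; 141 + 7.25/60 = 141.120833
  E ⇒ keep positive
Point 5:
  φ: 47° + 55/60 + 7.6/3600 = 47 + 0.916667 + 0.002111 = 47.918778
  N ⇒ keep positive
  Lon: 1′ + 4″ = 1.06667′; 59 + 1.06667/60 = 59.017778
  E → positive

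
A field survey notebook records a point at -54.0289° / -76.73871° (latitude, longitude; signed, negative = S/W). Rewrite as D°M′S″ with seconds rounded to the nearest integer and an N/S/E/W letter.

Latitude is negative → S; |value| = 54.028900
φ: 0.028900° → 1.73400′; 0.73400 × 60 = 44.04″
Longitude is negative → W; |value| = 76.738710
Longitude: whole degrees 76; 44.32260′ → 44′ and 19.36″

54°01′44″ S, 76°44′19″ W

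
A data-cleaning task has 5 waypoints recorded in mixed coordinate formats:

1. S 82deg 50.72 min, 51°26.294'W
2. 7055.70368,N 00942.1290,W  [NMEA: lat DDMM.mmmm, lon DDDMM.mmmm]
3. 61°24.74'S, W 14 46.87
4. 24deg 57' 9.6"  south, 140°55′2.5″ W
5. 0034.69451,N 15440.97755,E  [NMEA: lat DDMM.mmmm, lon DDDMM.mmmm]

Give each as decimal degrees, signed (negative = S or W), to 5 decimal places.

Point 1:
  Lat: 82 + 50.72/60 = 82.845333
  S → negative
  Longitude: 26.294′ = 0.438233°; total 51.438233
  hemisphere W, so the sign is −
Point 2:
  φ: degrees = first 2 digits = 70, minutes = 55.70368; 70 + 55.70368/60 = 70.928395
  N ⇒ keep positive
  Longitude: split at 3 digits → 009° and 42.129′; 9 + 42.129/60 = 9.702150
  W → negative
Point 3:
  Lat: 24.74′ = 0.412333°; total 61.412333
  S ⇒ negate
  Lon: 46.87′ = 0.781167°; total 14.781167
  W → negative
Point 4:
  φ: 24 + 57/60 + 9.6/3600 = 24.952667
  S ⇒ negate
  Longitude: 140° + 55/60 + 2.5/3600 = 140 + 0.916667 + 0.000694 = 140.917361
  W ⇒ negate
Point 5:
  Latitude: degrees = first 2 digits = 0, minutes = 34.69451; 0 + 34.69451/60 = 0.578242
  N ⇒ keep positive
  Lon: degrees = first 3 digits = 154, minutes = 40.97755; 154 + 40.97755/60 = 154.682959
  E ⇒ keep positive

1. -82.84533, -51.43823
2. 70.92839, -9.70215
3. -61.41233, -14.78117
4. -24.95267, -140.91736
5. 0.57824, 154.68296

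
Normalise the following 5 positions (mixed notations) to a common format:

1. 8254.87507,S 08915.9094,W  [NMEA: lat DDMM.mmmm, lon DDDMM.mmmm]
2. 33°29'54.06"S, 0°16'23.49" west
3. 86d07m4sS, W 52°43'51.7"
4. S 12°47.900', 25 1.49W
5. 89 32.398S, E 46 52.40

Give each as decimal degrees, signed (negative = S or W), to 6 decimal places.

Point 1:
  Latitude: split at 2 digits → 82° and 54.87507′; 82 + 54.87507/60 = 82.9145845
  hemisphere S, so the sign is −
  Longitude: split at 3 digits → 089° and 15.9094′; 89 + 15.9094/60 = 89.2651567
  W → negative
Point 2:
  φ: 33° + 29/60 + 54.06/3600 = 33 + 0.483333 + 0.015017 = 33.4983500
  S ⇒ negate
  λ: 0 + 16/60 + 23.49/3600 = 0.2731917
  W → negative
Point 3:
  φ: 86° + 7/60 + 4/3600 = 86 + 0.116667 + 0.001111 = 86.1177778
  hemisphere S, so the sign is −
  λ: 43′ + 51.7″ = 43.86167′; 52 + 43.86167/60 = 52.7310278
  W ⇒ negate
Point 4:
  Lat: 12 + 47.9/60 = 12.7983333
  S → negative
  Longitude: 25 + 1.49/60 = 25.0248333
  W ⇒ negate
Point 5:
  Lat: 89 + 32.398/60 = 89.5399667
  hemisphere S, so the sign is −
  λ: 52.4′ = 0.873333°; total 46.8733333
  E ⇒ keep positive

1. -82.914585, -89.265157
2. -33.498350, -0.273192
3. -86.117778, -52.731028
4. -12.798333, -25.024833
5. -89.539967, 46.873333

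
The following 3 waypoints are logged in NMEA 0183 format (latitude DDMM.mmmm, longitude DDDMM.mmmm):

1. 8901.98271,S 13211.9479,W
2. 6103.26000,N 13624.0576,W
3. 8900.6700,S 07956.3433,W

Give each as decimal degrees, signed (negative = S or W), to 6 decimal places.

Point 1:
  Latitude: split at 2 digits → 89° and 1.98271′; 89 + 1.98271/60 = 89.0330452
  S ⇒ negate
  Longitude: degrees = first 3 digits = 132, minutes = 11.9479; 132 + 11.9479/60 = 132.1991317
  W → negative
Point 2:
  Lat: split at 2 digits → 61° and 3.26′; 61 + 3.26/60 = 61.0543333
  N ⇒ keep positive
  Lon: split at 3 digits → 136° and 24.0576′; 136 + 24.0576/60 = 136.4009600
  W ⇒ negate
Point 3:
  Lat: split at 2 digits → 89° and 0.67′; 89 + 0.67/60 = 89.0111667
  S ⇒ negate
  λ: degrees = first 3 digits = 79, minutes = 56.3433; 79 + 56.3433/60 = 79.9390550
  W ⇒ negate

1. -89.033045, -132.199132
2. 61.054333, -136.400960
3. -89.011167, -79.939055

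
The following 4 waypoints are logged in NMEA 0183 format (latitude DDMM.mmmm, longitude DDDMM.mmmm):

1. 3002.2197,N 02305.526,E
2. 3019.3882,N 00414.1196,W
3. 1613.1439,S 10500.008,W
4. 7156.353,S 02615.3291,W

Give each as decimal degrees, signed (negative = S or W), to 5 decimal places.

1. 30.03700, 23.09210
2. 30.32314, -4.23533
3. -16.21907, -105.00013
4. -71.93922, -26.25549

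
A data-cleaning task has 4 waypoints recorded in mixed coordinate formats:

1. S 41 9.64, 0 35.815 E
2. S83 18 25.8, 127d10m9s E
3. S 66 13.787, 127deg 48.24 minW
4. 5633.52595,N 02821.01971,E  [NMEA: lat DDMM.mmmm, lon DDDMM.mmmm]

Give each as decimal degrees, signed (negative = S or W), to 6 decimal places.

1. -41.160667, 0.596917
2. -83.307167, 127.169167
3. -66.229783, -127.804000
4. 56.558766, 28.350329

Point 1:
  Latitude: 41 + 9.64/60 = 41.1606667
  S → negative
  Longitude: 35.815′ = 0.596917°; total 0.5969167
  E ⇒ keep positive
Point 2:
  Latitude: 18′ + 25.8″ = 18.43000′; 83 + 18.43000/60 = 83.3071667
  S → negative
  λ: 10′ + 9″ = 10.15000′; 127 + 10.15000/60 = 127.1691667
  E → positive
Point 3:
  φ: 13.787′ = 0.229783°; total 66.2297833
  hemisphere S, so the sign is −
  Lon: 127 + 48.24/60 = 127.8040000
  W ⇒ negate
Point 4:
  Latitude: split at 2 digits → 56° and 33.52595′; 56 + 33.52595/60 = 56.5587658
  N → positive
  Lon: degrees = first 3 digits = 28, minutes = 21.01971; 28 + 21.01971/60 = 28.3503285
  E → positive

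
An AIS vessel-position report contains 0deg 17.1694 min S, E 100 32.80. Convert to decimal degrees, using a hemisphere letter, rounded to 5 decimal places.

φ: 17.1694′ = 0.286157°; total 0.286157
Longitude: 32.8′ = 0.546667°; total 100.546667

0.28616° S, 100.54667° E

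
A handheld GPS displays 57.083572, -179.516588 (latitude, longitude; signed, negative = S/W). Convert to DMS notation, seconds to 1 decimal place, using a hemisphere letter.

φ: 0.083572° → 5.01432′; 0.01432 × 60 = 0.859″
Longitude is negative → W; |value| = 179.516588
λ: whole degrees 179; 30.99528′ → 30′ and 59.717″

57°05′0.9″ N, 179°30′59.7″ W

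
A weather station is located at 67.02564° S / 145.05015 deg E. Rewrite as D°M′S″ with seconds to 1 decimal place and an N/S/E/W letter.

φ: whole degrees 67; 1.53840′ → 1′ and 32.304″
Longitude: 0.050150 × 60 = 3.00900′ → 3′, remainder × 60 = 0.540″

67°01′32.3″ S, 145°03′0.5″ E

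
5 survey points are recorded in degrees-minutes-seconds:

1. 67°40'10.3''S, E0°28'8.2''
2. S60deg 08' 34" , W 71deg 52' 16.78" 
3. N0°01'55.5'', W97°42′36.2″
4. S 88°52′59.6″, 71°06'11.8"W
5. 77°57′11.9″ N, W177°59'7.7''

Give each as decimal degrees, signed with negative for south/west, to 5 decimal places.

1. -67.66953, 0.46894
2. -60.14278, -71.87133
3. 0.03208, -97.71006
4. -88.88322, -71.10328
5. 77.95331, -177.98547

Point 1:
  Latitude: 67° + 40/60 + 10.3/3600 = 67 + 0.666667 + 0.002861 = 67.669528
  S → negative
  Lon: 0° + 28/60 + 8.2/3600 = 0 + 0.466667 + 0.002278 = 0.468944
  E → positive
Point 2:
  Latitude: 60° + 8/60 + 34/3600 = 60 + 0.133333 + 0.009444 = 60.142778
  S → negative
  Lon: 71 + 52/60 + 16.78/3600 = 71.871328
  W ⇒ negate
Point 3:
  Lat: 1′ + 55.5″ = 1.92500′; 0 + 1.92500/60 = 0.032083
  N ⇒ keep positive
  Lon: 42′ + 36.2″ = 42.60333′; 97 + 42.60333/60 = 97.710056
  W → negative
Point 4:
  φ: 88° + 52/60 + 59.6/3600 = 88 + 0.866667 + 0.016556 = 88.883222
  S ⇒ negate
  λ: 71 + 6/60 + 11.8/3600 = 71.103278
  hemisphere W, so the sign is −
Point 5:
  φ: 77 + 57/60 + 11.9/3600 = 77.953306
  N → positive
  λ: 177 + 59/60 + 7.7/3600 = 177.985472
  W ⇒ negate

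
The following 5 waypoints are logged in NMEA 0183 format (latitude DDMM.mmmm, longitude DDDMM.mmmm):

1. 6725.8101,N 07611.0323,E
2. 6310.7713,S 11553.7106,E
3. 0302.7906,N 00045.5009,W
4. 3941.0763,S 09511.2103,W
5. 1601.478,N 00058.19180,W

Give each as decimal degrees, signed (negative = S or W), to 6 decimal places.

1. 67.430168, 76.183872
2. -63.179522, 115.895177
3. 3.046510, -0.758348
4. -39.684605, -95.186838
5. 16.024633, -0.969863

Point 1:
  Lat: degrees = first 2 digits = 67, minutes = 25.8101; 67 + 25.8101/60 = 67.4301683
  N → positive
  Lon: degrees = first 3 digits = 76, minutes = 11.0323; 76 + 11.0323/60 = 76.1838717
  E ⇒ keep positive
Point 2:
  Latitude: split at 2 digits → 63° and 10.7713′; 63 + 10.7713/60 = 63.1795217
  S → negative
  Lon: split at 3 digits → 115° and 53.7106′; 115 + 53.7106/60 = 115.8951767
  E ⇒ keep positive
Point 3:
  Lat: split at 2 digits → 03° and 2.7906′; 3 + 2.7906/60 = 3.0465100
  N ⇒ keep positive
  Lon: split at 3 digits → 000° and 45.5009′; 0 + 45.5009/60 = 0.7583483
  hemisphere W, so the sign is −
Point 4:
  φ: split at 2 digits → 39° and 41.0763′; 39 + 41.0763/60 = 39.6846050
  hemisphere S, so the sign is −
  Longitude: degrees = first 3 digits = 95, minutes = 11.2103; 95 + 11.2103/60 = 95.1868383
  W → negative
Point 5:
  φ: degrees = first 2 digits = 16, minutes = 1.478; 16 + 1.478/60 = 16.0246333
  N ⇒ keep positive
  Lon: split at 3 digits → 000° and 58.1918′; 0 + 58.1918/60 = 0.9698633
  W → negative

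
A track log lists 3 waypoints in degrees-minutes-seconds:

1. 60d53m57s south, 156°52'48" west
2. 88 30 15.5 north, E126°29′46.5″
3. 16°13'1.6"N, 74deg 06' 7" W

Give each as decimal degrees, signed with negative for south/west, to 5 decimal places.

1. -60.89917, -156.88000
2. 88.50431, 126.49625
3. 16.21711, -74.10194

Point 1:
  Lat: 53′ + 57″ = 53.95000′; 60 + 53.95000/60 = 60.899167
  S → negative
  Lon: 156 + 52/60 + 48/3600 = 156.880000
  W ⇒ negate
Point 2:
  Lat: 88° + 30/60 + 15.5/3600 = 88 + 0.500000 + 0.004306 = 88.504306
  N ⇒ keep positive
  Longitude: 29′ + 46.5″ = 29.77500′; 126 + 29.77500/60 = 126.496250
  E → positive
Point 3:
  φ: 13′ + 1.6″ = 13.02667′; 16 + 13.02667/60 = 16.217111
  N ⇒ keep positive
  Lon: 74 + 6/60 + 7/3600 = 74.101944
  W ⇒ negate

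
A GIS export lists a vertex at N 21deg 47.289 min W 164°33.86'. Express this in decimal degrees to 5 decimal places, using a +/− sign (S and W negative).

Lat: 47.289′ = 0.788150°; total 21.788150
N → positive
λ: 164 + 33.86/60 = 164.564333
W ⇒ negate

21.78815, -164.56433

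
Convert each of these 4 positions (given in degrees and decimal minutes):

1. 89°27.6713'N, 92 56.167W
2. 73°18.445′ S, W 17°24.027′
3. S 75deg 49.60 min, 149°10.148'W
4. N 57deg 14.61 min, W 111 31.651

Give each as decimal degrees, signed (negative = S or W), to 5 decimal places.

1. 89.46119, -92.93612
2. -73.30742, -17.40045
3. -75.82667, -149.16913
4. 57.24350, -111.52752

Point 1:
  φ: 27.6713′ = 0.461188°; total 89.461188
  N → positive
  λ: 92 + 56.167/60 = 92.936117
  hemisphere W, so the sign is −
Point 2:
  φ: 73 + 18.445/60 = 73.307417
  S → negative
  λ: 24.027′ = 0.400450°; total 17.400450
  hemisphere W, so the sign is −
Point 3:
  φ: 49.6′ = 0.826667°; total 75.826667
  hemisphere S, so the sign is −
  Longitude: 10.148′ = 0.169133°; total 149.169133
  W → negative
Point 4:
  Latitude: 14.61′ = 0.243500°; total 57.243500
  N ⇒ keep positive
  Longitude: 111 + 31.651/60 = 111.527517
  hemisphere W, so the sign is −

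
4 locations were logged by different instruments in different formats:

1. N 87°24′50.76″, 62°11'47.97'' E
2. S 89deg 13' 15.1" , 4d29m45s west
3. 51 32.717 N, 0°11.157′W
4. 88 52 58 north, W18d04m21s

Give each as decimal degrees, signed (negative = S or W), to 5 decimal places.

Point 1:
  φ: 87 + 24/60 + 50.76/3600 = 87.414100
  N → positive
  Longitude: 11′ + 47.97″ = 11.79950′; 62 + 11.79950/60 = 62.196658
  E ⇒ keep positive
Point 2:
  Latitude: 89 + 13/60 + 15.1/3600 = 89.220861
  S → negative
  Longitude: 4° + 29/60 + 45/3600 = 4 + 0.483333 + 0.012500 = 4.495833
  hemisphere W, so the sign is −
Point 3:
  Lat: 51 + 32.717/60 = 51.545283
  N → positive
  Longitude: 11.157′ = 0.185950°; total 0.185950
  W ⇒ negate
Point 4:
  φ: 88 + 52/60 + 58/3600 = 88.882778
  N → positive
  Longitude: 18 + 4/60 + 21/3600 = 18.072500
  W ⇒ negate

1. 87.41410, 62.19666
2. -89.22086, -4.49583
3. 51.54528, -0.18595
4. 88.88278, -18.07250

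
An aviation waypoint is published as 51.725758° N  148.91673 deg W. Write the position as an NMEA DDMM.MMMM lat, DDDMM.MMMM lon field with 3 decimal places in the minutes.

5143.545,N / 14855.004,W

Latitude: fractional part 0.725758 → 43.54548 minutes
Longitude: 148° + 0.916730 × 60 = 148° 55.00380′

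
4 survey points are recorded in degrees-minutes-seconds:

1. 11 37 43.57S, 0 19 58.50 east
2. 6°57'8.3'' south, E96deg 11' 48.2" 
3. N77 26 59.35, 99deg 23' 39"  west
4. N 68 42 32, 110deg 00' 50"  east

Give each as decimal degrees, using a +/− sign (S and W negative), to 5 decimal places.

1. -11.62877, 0.33292
2. -6.95231, 96.19672
3. 77.44982, -99.39417
4. 68.70889, 110.01389

Point 1:
  φ: 11° + 37/60 + 43.57/3600 = 11 + 0.616667 + 0.012103 = 11.628769
  S → negative
  Longitude: 19′ + 58.5″ = 19.97500′; 0 + 19.97500/60 = 0.332917
  E → positive
Point 2:
  φ: 6° + 57/60 + 8.3/3600 = 6 + 0.950000 + 0.002306 = 6.952306
  hemisphere S, so the sign is −
  Lon: 96 + 11/60 + 48.2/3600 = 96.196722
  E ⇒ keep positive
Point 3:
  Lat: 77° + 26/60 + 59.35/3600 = 77 + 0.433333 + 0.016486 = 77.449819
  N ⇒ keep positive
  Lon: 99° + 23/60 + 39/3600 = 99 + 0.383333 + 0.010833 = 99.394167
  hemisphere W, so the sign is −
Point 4:
  φ: 68 + 42/60 + 32/3600 = 68.708889
  N ⇒ keep positive
  λ: 110 + 0/60 + 50/3600 = 110.013889
  E → positive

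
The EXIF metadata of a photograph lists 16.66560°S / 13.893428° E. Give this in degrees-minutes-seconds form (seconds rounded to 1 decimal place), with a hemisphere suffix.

16°39′56.2″ S, 13°53′36.3″ E

Latitude: 0.665600° → 39.93600′; 0.93600 × 60 = 56.160″
Lon: 0.893428 × 60 = 53.60568′ → 53′, remainder × 60 = 36.341″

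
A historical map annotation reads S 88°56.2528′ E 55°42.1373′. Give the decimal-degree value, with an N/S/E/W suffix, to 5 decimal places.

88.93755° S, 55.70229° E

φ: 88 + 56.2528/60 = 88.937547
λ: 55 + 42.1373/60 = 55.702288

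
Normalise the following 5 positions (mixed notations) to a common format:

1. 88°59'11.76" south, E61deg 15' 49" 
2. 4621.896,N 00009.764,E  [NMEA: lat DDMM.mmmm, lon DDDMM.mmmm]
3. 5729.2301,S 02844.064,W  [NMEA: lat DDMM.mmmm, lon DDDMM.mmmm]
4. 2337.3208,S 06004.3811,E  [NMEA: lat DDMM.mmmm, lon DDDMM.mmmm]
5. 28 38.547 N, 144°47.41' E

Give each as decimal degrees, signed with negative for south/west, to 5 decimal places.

1. -88.98660, 61.26361
2. 46.36493, 0.16273
3. -57.48717, -28.73440
4. -23.62201, 60.07302
5. 28.64245, 144.79017

Point 1:
  Lat: 59′ + 11.76″ = 59.19600′; 88 + 59.19600/60 = 88.986600
  hemisphere S, so the sign is −
  Lon: 61 + 15/60 + 49/3600 = 61.263611
  E ⇒ keep positive
Point 2:
  Lat: split at 2 digits → 46° and 21.896′; 46 + 21.896/60 = 46.364933
  N ⇒ keep positive
  Lon: degrees = first 3 digits = 0, minutes = 9.764; 0 + 9.764/60 = 0.162733
  E → positive
Point 3:
  φ: degrees = first 2 digits = 57, minutes = 29.2301; 57 + 29.2301/60 = 57.487168
  S → negative
  Longitude: split at 3 digits → 028° and 44.064′; 28 + 44.064/60 = 28.734400
  W ⇒ negate
Point 4:
  Latitude: degrees = first 2 digits = 23, minutes = 37.3208; 23 + 37.3208/60 = 23.622013
  S ⇒ negate
  Longitude: degrees = first 3 digits = 60, minutes = 4.3811; 60 + 4.3811/60 = 60.073018
  E → positive
Point 5:
  Lat: 38.547′ = 0.642450°; total 28.642450
  N → positive
  Longitude: 47.41′ = 0.790167°; total 144.790167
  E → positive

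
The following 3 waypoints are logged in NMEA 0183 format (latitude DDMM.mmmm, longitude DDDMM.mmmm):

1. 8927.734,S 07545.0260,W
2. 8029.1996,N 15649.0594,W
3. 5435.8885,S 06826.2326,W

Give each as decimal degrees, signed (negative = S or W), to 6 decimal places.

1. -89.462233, -75.750433
2. 80.486660, -156.817657
3. -54.598142, -68.437210

Point 1:
  Lat: split at 2 digits → 89° and 27.734′; 89 + 27.734/60 = 89.4622333
  S → negative
  λ: degrees = first 3 digits = 75, minutes = 45.026; 75 + 45.026/60 = 75.7504333
  hemisphere W, so the sign is −
Point 2:
  Lat: split at 2 digits → 80° and 29.1996′; 80 + 29.1996/60 = 80.4866600
  N ⇒ keep positive
  Lon: split at 3 digits → 156° and 49.0594′; 156 + 49.0594/60 = 156.8176567
  W → negative
Point 3:
  Lat: split at 2 digits → 54° and 35.8885′; 54 + 35.8885/60 = 54.5981417
  S → negative
  Lon: degrees = first 3 digits = 68, minutes = 26.2326; 68 + 26.2326/60 = 68.4372100
  hemisphere W, so the sign is −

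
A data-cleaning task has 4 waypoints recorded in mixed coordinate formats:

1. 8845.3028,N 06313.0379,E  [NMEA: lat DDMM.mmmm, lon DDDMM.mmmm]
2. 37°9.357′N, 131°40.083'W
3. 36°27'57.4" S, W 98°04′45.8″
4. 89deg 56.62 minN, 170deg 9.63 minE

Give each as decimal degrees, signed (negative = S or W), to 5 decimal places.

1. 88.75505, 63.21730
2. 37.15595, -131.66805
3. -36.46594, -98.07939
4. 89.94367, 170.16050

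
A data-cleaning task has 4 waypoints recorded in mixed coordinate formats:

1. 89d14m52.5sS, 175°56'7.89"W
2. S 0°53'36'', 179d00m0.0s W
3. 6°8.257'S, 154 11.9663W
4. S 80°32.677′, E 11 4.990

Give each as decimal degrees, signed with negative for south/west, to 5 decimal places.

1. -89.24792, -175.93553
2. -0.89333, -179.00000
3. -6.13762, -154.19944
4. -80.54462, 11.08317

Point 1:
  φ: 89 + 14/60 + 52.5/3600 = 89.247917
  S ⇒ negate
  λ: 175° + 56/60 + 7.89/3600 = 175 + 0.933333 + 0.002192 = 175.935525
  hemisphere W, so the sign is −
Point 2:
  Latitude: 0 + 53/60 + 36/3600 = 0.893333
  S ⇒ negate
  Longitude: 179° + 0/60 + 0/3600 = 179 + 0.000000 + 0.000000 = 179.000000
  W ⇒ negate
Point 3:
  Lat: 8.257′ = 0.137617°; total 6.137617
  hemisphere S, so the sign is −
  Longitude: 11.9663′ = 0.199438°; total 154.199438
  hemisphere W, so the sign is −
Point 4:
  Lat: 80 + 32.677/60 = 80.544617
  S → negative
  λ: 4.99′ = 0.083167°; total 11.083167
  E ⇒ keep positive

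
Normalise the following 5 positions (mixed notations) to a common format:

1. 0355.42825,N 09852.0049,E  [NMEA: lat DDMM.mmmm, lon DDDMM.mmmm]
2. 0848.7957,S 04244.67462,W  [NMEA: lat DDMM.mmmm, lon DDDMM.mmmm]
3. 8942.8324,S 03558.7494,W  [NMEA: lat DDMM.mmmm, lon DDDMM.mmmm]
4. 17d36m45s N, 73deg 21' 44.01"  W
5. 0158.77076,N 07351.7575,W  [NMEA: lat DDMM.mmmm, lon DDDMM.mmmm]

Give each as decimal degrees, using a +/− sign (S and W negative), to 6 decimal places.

Point 1:
  Latitude: degrees = first 2 digits = 3, minutes = 55.42825; 3 + 55.42825/60 = 3.9238042
  N ⇒ keep positive
  Longitude: split at 3 digits → 098° and 52.0049′; 98 + 52.0049/60 = 98.8667483
  E ⇒ keep positive
Point 2:
  Lat: split at 2 digits → 08° and 48.7957′; 8 + 48.7957/60 = 8.8132617
  S → negative
  λ: degrees = first 3 digits = 42, minutes = 44.67462; 42 + 44.67462/60 = 42.7445770
  hemisphere W, so the sign is −
Point 3:
  Latitude: split at 2 digits → 89° and 42.8324′; 89 + 42.8324/60 = 89.7138733
  hemisphere S, so the sign is −
  Lon: split at 3 digits → 035° and 58.7494′; 35 + 58.7494/60 = 35.9791567
  W ⇒ negate
Point 4:
  φ: 36′ + 45″ = 36.75000′; 17 + 36.75000/60 = 17.6125000
  N ⇒ keep positive
  Longitude: 21′ + 44.01″ = 21.73350′; 73 + 21.73350/60 = 73.3622250
  W → negative
Point 5:
  φ: degrees = first 2 digits = 1, minutes = 58.77076; 1 + 58.77076/60 = 1.9795127
  N ⇒ keep positive
  λ: degrees = first 3 digits = 73, minutes = 51.7575; 73 + 51.7575/60 = 73.8626250
  hemisphere W, so the sign is −

1. 3.923804, 98.866748
2. -8.813262, -42.744577
3. -89.713873, -35.979157
4. 17.612500, -73.362225
5. 1.979513, -73.862625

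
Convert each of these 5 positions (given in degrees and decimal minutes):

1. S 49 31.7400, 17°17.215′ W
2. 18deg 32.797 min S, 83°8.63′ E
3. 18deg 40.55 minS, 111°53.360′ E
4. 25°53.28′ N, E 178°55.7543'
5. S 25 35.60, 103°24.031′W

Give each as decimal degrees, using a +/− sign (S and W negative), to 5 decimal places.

Point 1:
  Latitude: 49 + 31.74/60 = 49.529000
  S ⇒ negate
  λ: 17 + 17.215/60 = 17.286917
  W → negative
Point 2:
  Latitude: 18 + 32.797/60 = 18.546617
  S → negative
  λ: 83 + 8.63/60 = 83.143833
  E → positive
Point 3:
  Latitude: 40.55′ = 0.675833°; total 18.675833
  hemisphere S, so the sign is −
  Lon: 53.36′ = 0.889333°; total 111.889333
  E ⇒ keep positive
Point 4:
  Lat: 25 + 53.28/60 = 25.888000
  N ⇒ keep positive
  λ: 55.7543′ = 0.929238°; total 178.929238
  E ⇒ keep positive
Point 5:
  Lat: 35.6′ = 0.593333°; total 25.593333
  hemisphere S, so the sign is −
  Lon: 24.031′ = 0.400517°; total 103.400517
  W ⇒ negate

1. -49.52900, -17.28692
2. -18.54662, 83.14383
3. -18.67583, 111.88933
4. 25.88800, 178.92924
5. -25.59333, -103.40052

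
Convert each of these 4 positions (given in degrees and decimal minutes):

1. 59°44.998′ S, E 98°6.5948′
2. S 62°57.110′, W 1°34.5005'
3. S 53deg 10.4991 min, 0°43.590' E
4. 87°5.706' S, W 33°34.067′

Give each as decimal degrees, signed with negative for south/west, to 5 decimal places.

1. -59.74997, 98.10991
2. -62.95183, -1.57501
3. -53.17499, 0.72650
4. -87.09510, -33.56778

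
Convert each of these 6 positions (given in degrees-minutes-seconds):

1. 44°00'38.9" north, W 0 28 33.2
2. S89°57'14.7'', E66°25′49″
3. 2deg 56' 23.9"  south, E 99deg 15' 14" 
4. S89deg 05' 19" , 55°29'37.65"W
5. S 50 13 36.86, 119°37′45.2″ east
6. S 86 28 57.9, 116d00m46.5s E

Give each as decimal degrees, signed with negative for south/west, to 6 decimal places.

Point 1:
  Lat: 44 + 0/60 + 38.9/3600 = 44.0108056
  N → positive
  Lon: 0° + 28/60 + 33.2/3600 = 0 + 0.466667 + 0.009222 = 0.4758889
  W ⇒ negate
Point 2:
  Lat: 89 + 57/60 + 14.7/3600 = 89.9540833
  S ⇒ negate
  λ: 25′ + 49″ = 25.81667′; 66 + 25.81667/60 = 66.4302778
  E ⇒ keep positive
Point 3:
  Lat: 56′ + 23.9″ = 56.39833′; 2 + 56.39833/60 = 2.9399722
  S → negative
  Longitude: 15′ + 14″ = 15.23333′; 99 + 15.23333/60 = 99.2538889
  E ⇒ keep positive
Point 4:
  Lat: 89° + 5/60 + 19/3600 = 89 + 0.083333 + 0.005278 = 89.0886111
  S ⇒ negate
  Lon: 29′ + 37.65″ = 29.62750′; 55 + 29.62750/60 = 55.4937917
  W ⇒ negate
Point 5:
  φ: 50° + 13/60 + 36.86/3600 = 50 + 0.216667 + 0.010239 = 50.2269056
  S → negative
  Lon: 37′ + 45.2″ = 37.75333′; 119 + 37.75333/60 = 119.6292222
  E ⇒ keep positive
Point 6:
  φ: 86° + 28/60 + 57.9/3600 = 86 + 0.466667 + 0.016083 = 86.4827500
  S → negative
  Longitude: 116° + 0/60 + 46.5/3600 = 116 + 0.000000 + 0.012917 = 116.0129167
  E ⇒ keep positive

1. 44.010806, -0.475889
2. -89.954083, 66.430278
3. -2.939972, 99.253889
4. -89.088611, -55.493792
5. -50.226906, 119.629222
6. -86.482750, 116.012917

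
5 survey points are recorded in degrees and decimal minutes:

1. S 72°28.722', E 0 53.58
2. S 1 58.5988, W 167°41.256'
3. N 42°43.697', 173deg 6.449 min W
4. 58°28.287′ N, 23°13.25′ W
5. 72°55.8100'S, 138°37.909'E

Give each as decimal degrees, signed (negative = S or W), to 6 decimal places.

Point 1:
  Latitude: 72 + 28.722/60 = 72.4787000
  hemisphere S, so the sign is −
  Longitude: 53.58′ = 0.893000°; total 0.8930000
  E → positive
Point 2:
  Latitude: 58.5988′ = 0.976647°; total 1.9766467
  S ⇒ negate
  Lon: 167 + 41.256/60 = 167.6876000
  W ⇒ negate
Point 3:
  Lat: 43.697′ = 0.728283°; total 42.7282833
  N → positive
  λ: 6.449′ = 0.107483°; total 173.1074833
  W ⇒ negate
Point 4:
  Latitude: 28.287′ = 0.471450°; total 58.4714500
  N ⇒ keep positive
  Lon: 23 + 13.25/60 = 23.2208333
  W → negative
Point 5:
  Latitude: 72 + 55.81/60 = 72.9301667
  S ⇒ negate
  λ: 138 + 37.909/60 = 138.6318167
  E → positive

1. -72.478700, 0.893000
2. -1.976647, -167.687600
3. 42.728283, -173.107483
4. 58.471450, -23.220833
5. -72.930167, 138.631817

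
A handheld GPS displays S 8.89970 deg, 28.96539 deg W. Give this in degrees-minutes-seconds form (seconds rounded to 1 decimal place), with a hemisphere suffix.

Latitude: whole degrees 8; 53.98200′ → 53′ and 58.920″
Lon: 0.965390° → 57.92340′; 0.92340 × 60 = 55.404″

8°53′58.9″ S, 28°57′55.4″ W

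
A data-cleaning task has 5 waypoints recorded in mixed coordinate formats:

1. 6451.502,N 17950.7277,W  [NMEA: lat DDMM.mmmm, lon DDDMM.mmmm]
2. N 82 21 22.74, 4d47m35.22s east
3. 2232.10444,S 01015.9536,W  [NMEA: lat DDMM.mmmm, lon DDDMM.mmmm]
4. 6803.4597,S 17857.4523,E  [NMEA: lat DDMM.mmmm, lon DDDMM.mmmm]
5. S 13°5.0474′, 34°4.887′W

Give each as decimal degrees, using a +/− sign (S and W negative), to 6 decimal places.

1. 64.858367, -179.845462
2. 82.356317, 4.793117
3. -22.535074, -10.265893
4. -68.057662, 178.957538
5. -13.084123, -34.081450

Point 1:
  Latitude: degrees = first 2 digits = 64, minutes = 51.502; 64 + 51.502/60 = 64.8583667
  N → positive
  Lon: split at 3 digits → 179° and 50.7277′; 179 + 50.7277/60 = 179.8454617
  W → negative
Point 2:
  Lat: 82° + 21/60 + 22.74/3600 = 82 + 0.350000 + 0.006317 = 82.3563167
  N → positive
  Longitude: 4° + 47/60 + 35.22/3600 = 4 + 0.783333 + 0.009783 = 4.7931167
  E → positive
Point 3:
  Lat: split at 2 digits → 22° and 32.10444′; 22 + 32.10444/60 = 22.5350740
  S ⇒ negate
  λ: degrees = first 3 digits = 10, minutes = 15.9536; 10 + 15.9536/60 = 10.2658933
  hemisphere W, so the sign is −
Point 4:
  φ: degrees = first 2 digits = 68, minutes = 3.4597; 68 + 3.4597/60 = 68.0576617
  hemisphere S, so the sign is −
  λ: degrees = first 3 digits = 178, minutes = 57.4523; 178 + 57.4523/60 = 178.9575383
  E → positive
Point 5:
  Lat: 5.0474′ = 0.084123°; total 13.0841233
  hemisphere S, so the sign is −
  Longitude: 34 + 4.887/60 = 34.0814500
  W ⇒ negate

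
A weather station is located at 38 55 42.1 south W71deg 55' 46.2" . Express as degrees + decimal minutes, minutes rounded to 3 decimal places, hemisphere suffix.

Latitude: seconds/60 = 0.70167; minutes = 55 + 0.70167 = 55.70167
λ: seconds/60 = 0.77000; minutes = 55 + 0.77000 = 55.77000

38° 55.702′ S, 71° 55.770′ W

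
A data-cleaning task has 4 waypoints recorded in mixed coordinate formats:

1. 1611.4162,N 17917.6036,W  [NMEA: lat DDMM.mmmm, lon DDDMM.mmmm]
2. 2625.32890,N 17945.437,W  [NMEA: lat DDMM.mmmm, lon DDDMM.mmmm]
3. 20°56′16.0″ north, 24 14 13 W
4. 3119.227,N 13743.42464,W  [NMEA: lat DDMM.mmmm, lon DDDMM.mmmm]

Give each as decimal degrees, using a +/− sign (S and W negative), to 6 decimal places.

1. 16.190270, -179.293393
2. 26.422148, -179.757283
3. 20.937778, -24.236944
4. 31.320450, -137.723744

Point 1:
  φ: degrees = first 2 digits = 16, minutes = 11.4162; 16 + 11.4162/60 = 16.1902700
  N ⇒ keep positive
  Longitude: degrees = first 3 digits = 179, minutes = 17.6036; 179 + 17.6036/60 = 179.2933933
  W ⇒ negate
Point 2:
  Latitude: split at 2 digits → 26° and 25.3289′; 26 + 25.3289/60 = 26.4221483
  N ⇒ keep positive
  Lon: degrees = first 3 digits = 179, minutes = 45.437; 179 + 45.437/60 = 179.7572833
  hemisphere W, so the sign is −
Point 3:
  φ: 20° + 56/60 + 16/3600 = 20 + 0.933333 + 0.004444 = 20.9377778
  N ⇒ keep positive
  λ: 24° + 14/60 + 13/3600 = 24 + 0.233333 + 0.003611 = 24.2369444
  W ⇒ negate
Point 4:
  Latitude: split at 2 digits → 31° and 19.227′; 31 + 19.227/60 = 31.3204500
  N ⇒ keep positive
  Longitude: split at 3 digits → 137° and 43.42464′; 137 + 43.42464/60 = 137.7237440
  W → negative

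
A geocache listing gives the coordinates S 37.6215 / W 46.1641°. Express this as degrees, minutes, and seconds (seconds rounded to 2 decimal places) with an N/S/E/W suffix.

37°37′17.40″ S, 46°09′50.76″ W

Lat: 0.621500° → 37.29000′; 0.29000 × 60 = 17.4000″
λ: whole degrees 46; 9.84600′ → 9′ and 50.7600″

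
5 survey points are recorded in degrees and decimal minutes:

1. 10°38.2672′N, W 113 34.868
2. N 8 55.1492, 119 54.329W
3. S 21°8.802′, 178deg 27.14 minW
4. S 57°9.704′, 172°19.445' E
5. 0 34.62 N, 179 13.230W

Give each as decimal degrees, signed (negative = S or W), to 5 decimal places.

Point 1:
  φ: 10 + 38.2672/60 = 10.637787
  N ⇒ keep positive
  λ: 113 + 34.868/60 = 113.581133
  W → negative
Point 2:
  φ: 8 + 55.1492/60 = 8.919153
  N ⇒ keep positive
  λ: 119 + 54.329/60 = 119.905483
  hemisphere W, so the sign is −
Point 3:
  φ: 8.802′ = 0.146700°; total 21.146700
  S → negative
  Lon: 27.14′ = 0.452333°; total 178.452333
  W ⇒ negate
Point 4:
  Latitude: 57 + 9.704/60 = 57.161733
  hemisphere S, so the sign is −
  Lon: 172 + 19.445/60 = 172.324083
  E → positive
Point 5:
  φ: 34.62′ = 0.577000°; total 0.577000
  N → positive
  Longitude: 179 + 13.23/60 = 179.220500
  W → negative

1. 10.63779, -113.58113
2. 8.91915, -119.90548
3. -21.14670, -178.45233
4. -57.16173, 172.32408
5. 0.57700, -179.22050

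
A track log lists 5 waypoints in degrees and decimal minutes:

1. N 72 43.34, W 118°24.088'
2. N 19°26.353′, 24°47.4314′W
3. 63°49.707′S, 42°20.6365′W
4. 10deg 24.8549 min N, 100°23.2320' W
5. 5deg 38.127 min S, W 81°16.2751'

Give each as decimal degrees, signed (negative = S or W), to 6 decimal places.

Point 1:
  φ: 72 + 43.34/60 = 72.7223333
  N → positive
  Lon: 24.088′ = 0.401467°; total 118.4014667
  W ⇒ negate
Point 2:
  Lat: 26.353′ = 0.439217°; total 19.4392167
  N ⇒ keep positive
  λ: 24 + 47.4314/60 = 24.7905233
  hemisphere W, so the sign is −
Point 3:
  Latitude: 49.707′ = 0.828450°; total 63.8284500
  S → negative
  λ: 42 + 20.6365/60 = 42.3439417
  hemisphere W, so the sign is −
Point 4:
  Latitude: 24.8549′ = 0.414248°; total 10.4142483
  N ⇒ keep positive
  λ: 23.232′ = 0.387200°; total 100.3872000
  W → negative
Point 5:
  Latitude: 38.127′ = 0.635450°; total 5.6354500
  S → negative
  λ: 16.2751′ = 0.271252°; total 81.2712517
  W → negative

1. 72.722333, -118.401467
2. 19.439217, -24.790523
3. -63.828450, -42.343942
4. 10.414248, -100.387200
5. -5.635450, -81.271252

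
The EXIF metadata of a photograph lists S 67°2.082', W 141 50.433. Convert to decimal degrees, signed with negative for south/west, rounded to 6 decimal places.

φ: 2.082′ = 0.034700°; total 67.0347000
S ⇒ negate
Longitude: 50.433′ = 0.840550°; total 141.8405500
W ⇒ negate

-67.034700, -141.840550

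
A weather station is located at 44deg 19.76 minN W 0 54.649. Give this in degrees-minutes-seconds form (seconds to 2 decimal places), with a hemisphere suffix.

Latitude: 19.76000′ → 19′ and 0.76000 × 60 = 45.6000″
Lon: fractional minutes 0.64900 × 60 = 38.9400″

44°19′45.60″ N, 0°54′38.94″ W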